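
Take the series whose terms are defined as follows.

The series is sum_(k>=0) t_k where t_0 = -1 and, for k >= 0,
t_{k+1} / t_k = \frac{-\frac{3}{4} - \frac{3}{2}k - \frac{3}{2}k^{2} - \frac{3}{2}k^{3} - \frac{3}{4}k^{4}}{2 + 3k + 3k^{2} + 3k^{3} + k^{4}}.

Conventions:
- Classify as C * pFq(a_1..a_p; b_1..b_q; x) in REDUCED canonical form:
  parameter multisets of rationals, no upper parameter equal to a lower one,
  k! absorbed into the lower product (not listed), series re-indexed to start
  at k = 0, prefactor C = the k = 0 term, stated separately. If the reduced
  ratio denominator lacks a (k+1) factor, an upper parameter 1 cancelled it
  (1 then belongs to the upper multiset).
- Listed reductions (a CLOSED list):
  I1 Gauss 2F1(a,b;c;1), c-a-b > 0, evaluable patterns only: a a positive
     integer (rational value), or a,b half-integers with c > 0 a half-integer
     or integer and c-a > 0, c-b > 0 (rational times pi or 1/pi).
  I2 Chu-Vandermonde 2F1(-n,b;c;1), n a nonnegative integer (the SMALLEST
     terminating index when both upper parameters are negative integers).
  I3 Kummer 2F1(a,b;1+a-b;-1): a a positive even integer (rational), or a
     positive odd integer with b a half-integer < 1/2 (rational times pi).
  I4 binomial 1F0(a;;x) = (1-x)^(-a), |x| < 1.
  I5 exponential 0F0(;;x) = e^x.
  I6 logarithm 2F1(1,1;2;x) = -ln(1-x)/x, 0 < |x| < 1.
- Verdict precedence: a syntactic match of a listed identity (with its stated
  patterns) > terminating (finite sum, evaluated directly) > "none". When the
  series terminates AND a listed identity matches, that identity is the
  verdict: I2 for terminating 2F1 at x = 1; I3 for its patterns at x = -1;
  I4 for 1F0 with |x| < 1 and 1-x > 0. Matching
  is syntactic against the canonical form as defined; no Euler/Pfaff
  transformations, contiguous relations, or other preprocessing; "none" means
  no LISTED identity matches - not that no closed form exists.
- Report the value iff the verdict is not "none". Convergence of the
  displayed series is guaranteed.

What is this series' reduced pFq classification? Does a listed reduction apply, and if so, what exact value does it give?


The tell: with t_0 = -1, factor the ratio over Q (C = -1, x = -3/4): negated roots = parameters.
Ratio: r(k) = -\frac{3}{4} * (k+1) (k+1) / [(k+2) (k+1)] - rational; roots negated = parameters, x = -\frac{3}{4}, C = -1.

x = -\frac{3}{4} here; the reduced form reads 2F1, upper {1, 1}, lower {2}, C = -1. Verdict: this is logarithm (I6) (the logarithm: parameters (1,1;2), x = -\frac{3}{4}). Its exact value is \left(-\frac{4}{3}\right) \cdot \ln\left(\frac{7}{4}\right).


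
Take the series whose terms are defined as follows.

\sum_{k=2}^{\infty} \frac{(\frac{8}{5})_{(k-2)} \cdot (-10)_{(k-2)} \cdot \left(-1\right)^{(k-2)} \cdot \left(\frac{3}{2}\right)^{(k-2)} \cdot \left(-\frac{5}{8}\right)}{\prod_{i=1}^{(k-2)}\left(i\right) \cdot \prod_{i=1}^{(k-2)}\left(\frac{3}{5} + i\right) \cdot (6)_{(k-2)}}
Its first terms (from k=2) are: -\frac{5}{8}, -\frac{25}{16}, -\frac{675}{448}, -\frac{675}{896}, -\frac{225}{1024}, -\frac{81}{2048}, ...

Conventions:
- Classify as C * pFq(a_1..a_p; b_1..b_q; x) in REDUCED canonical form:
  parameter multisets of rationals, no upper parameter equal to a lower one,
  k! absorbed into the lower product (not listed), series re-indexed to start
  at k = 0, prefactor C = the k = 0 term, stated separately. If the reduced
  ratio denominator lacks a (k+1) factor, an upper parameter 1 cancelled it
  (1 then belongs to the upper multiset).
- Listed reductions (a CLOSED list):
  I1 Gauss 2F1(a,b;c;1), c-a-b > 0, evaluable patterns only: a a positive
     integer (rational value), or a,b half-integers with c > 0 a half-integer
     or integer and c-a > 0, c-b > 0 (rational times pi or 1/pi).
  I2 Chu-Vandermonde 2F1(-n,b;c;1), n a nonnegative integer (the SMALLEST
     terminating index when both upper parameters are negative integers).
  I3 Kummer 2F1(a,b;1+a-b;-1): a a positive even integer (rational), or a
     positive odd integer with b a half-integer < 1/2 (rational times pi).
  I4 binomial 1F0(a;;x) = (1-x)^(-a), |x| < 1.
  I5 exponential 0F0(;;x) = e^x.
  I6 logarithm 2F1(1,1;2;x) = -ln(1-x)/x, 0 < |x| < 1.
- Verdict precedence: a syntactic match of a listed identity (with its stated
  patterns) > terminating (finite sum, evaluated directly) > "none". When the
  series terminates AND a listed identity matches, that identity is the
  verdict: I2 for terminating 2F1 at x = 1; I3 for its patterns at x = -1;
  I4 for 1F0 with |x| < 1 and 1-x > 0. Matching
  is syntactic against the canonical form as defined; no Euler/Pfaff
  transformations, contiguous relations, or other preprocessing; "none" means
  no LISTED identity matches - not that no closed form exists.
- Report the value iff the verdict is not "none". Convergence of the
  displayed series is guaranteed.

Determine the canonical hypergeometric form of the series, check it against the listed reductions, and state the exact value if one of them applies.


With C = -\frac{5}{8}: the canonical form is 1F1(-10; 6; -\frac{3}{2}). Verdict: terminating - upper parameter -10 makes this a finite sum (last index 10), evaluated exactly. Hence: -\frac{346182575383}{73473720320}.

The tell: t_0 = -\frac{5}{8} here, and the (-1)^k factor (C = -5/8, x = -3/2) folds into the argument's sign.
Consecutive-term ratio: r(k) = -\frac{3}{2} * (k-10) / [(k+6) (k+1)] - rational in k. x = -\frac{3}{2}; t_0 = -\frac{5}{8}; negate the roots.


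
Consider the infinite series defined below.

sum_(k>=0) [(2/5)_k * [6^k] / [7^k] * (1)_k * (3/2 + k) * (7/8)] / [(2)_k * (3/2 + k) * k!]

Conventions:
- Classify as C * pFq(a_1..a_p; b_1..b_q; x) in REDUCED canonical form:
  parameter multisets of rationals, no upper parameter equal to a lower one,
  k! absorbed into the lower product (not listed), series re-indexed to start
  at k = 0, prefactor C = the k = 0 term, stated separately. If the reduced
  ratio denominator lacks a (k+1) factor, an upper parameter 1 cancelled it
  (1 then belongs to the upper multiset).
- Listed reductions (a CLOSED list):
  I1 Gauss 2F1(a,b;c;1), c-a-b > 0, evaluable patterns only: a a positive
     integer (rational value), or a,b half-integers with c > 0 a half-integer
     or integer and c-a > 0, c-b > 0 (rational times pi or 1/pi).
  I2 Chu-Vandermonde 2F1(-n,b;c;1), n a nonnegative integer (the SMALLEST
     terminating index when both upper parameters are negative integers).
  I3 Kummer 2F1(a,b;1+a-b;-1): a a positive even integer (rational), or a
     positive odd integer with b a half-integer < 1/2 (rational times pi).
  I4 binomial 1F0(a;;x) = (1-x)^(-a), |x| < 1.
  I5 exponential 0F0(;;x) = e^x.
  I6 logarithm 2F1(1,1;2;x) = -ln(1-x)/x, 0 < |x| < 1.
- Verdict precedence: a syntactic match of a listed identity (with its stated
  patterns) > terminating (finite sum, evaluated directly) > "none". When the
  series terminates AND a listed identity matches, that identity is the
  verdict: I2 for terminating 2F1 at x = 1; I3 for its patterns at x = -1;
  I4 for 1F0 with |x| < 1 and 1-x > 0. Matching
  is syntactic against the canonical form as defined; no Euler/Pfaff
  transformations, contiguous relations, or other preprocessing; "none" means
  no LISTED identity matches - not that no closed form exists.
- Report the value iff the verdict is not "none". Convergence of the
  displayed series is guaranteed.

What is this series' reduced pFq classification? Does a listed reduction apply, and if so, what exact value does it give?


First insight: t_0 being 7/8, the two geometric factors (prefactor 7/8) combine into one argument.
Adjacent-term ratio: r(k) = (6/7) * (k+2/5) (k+1) / [(k+2) (k+1)] - rational in k. x = (6/7); t_0 = 7/8; negate the roots.

Prefactor 7/8, argument 6/7: 2F1 with upper {2/5, 1} over lower {2}. Verdict: none. No listed pattern accepts 2F1(2/5, 1; 2; 6/7).


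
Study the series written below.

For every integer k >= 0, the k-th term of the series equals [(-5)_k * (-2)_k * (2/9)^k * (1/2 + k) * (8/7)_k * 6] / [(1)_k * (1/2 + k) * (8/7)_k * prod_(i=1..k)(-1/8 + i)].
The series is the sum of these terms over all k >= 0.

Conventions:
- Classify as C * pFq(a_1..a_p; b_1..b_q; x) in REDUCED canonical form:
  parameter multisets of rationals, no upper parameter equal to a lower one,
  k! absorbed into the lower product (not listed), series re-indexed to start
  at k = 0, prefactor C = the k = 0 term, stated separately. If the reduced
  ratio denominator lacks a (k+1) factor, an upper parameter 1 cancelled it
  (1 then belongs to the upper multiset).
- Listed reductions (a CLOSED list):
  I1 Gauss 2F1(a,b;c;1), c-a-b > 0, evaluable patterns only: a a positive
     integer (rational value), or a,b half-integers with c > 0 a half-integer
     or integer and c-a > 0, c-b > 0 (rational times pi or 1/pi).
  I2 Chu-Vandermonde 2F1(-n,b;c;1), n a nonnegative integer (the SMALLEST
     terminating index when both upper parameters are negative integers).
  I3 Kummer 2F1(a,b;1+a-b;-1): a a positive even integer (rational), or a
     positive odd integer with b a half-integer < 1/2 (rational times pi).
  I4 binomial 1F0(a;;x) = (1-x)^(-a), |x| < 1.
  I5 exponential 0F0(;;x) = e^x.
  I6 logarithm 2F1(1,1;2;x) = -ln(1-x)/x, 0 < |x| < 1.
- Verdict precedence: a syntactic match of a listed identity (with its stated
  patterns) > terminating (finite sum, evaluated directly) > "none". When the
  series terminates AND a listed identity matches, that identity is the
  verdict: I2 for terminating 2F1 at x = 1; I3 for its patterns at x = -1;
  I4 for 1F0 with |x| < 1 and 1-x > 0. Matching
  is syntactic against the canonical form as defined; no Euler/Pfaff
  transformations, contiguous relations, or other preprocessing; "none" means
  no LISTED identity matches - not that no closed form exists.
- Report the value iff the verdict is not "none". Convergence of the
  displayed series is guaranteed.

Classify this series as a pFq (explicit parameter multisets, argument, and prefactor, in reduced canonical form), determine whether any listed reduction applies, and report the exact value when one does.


x = 2/9 here; the reduced form reads 2F1, upper {-5, -2}, lower {7/8}, C = 6. Verdict: terminating (-2 upstairs). 3 nonzero terms in all; added directly. Its exact value is 14090/567.

Key observation: from the first term 6: (1)_k (C = 6) is k! itself.
Step ratio: r(k) = (2/9) * (k-5) (k-2) / [(k+7/8) (k+1)] - rational in k. x = (2/9); t_0 = 6; negate the roots.


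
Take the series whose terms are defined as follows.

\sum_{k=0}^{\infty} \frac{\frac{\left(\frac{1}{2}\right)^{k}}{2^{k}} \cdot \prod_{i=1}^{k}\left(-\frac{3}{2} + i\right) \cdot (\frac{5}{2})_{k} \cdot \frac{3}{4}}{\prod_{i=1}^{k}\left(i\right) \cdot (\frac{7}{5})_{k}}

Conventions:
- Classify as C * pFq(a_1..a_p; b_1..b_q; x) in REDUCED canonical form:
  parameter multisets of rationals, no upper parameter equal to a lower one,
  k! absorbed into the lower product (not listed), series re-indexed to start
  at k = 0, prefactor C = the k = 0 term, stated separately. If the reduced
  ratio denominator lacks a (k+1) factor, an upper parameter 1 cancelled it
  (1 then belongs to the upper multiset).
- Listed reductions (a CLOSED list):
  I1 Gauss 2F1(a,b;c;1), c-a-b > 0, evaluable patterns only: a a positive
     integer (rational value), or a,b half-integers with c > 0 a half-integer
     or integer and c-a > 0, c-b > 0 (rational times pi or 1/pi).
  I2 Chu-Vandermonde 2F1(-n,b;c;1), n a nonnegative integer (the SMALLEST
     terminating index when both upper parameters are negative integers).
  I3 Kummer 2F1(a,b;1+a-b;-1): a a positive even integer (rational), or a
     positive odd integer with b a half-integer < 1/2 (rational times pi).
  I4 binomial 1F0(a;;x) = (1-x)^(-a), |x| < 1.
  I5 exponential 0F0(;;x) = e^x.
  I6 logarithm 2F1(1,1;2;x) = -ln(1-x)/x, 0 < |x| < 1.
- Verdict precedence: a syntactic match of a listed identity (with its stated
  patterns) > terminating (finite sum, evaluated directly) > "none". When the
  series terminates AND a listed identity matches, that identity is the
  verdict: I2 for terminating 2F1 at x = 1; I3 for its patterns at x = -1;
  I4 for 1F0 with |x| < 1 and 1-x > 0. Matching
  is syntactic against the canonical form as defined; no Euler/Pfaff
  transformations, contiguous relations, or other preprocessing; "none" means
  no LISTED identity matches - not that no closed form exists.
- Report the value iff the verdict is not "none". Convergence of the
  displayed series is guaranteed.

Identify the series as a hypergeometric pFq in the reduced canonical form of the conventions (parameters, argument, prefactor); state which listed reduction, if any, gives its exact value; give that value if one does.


Classification (C = \frac{3}{4}): 2F1 with upper {-\frac{1}{2}, \frac{5}{2}}, lower {\frac{7}{5}}, argument x = \frac{1}{4}. Verdict: none here - no I1-I6 shape fits x = \frac{1}{4} with lower {\frac{7}{5}}.

Structural cue: with t_0 = \frac{3}{4}, the running product (C = 3/4, x = 1/4) telescopes to a rising factorial.
Ratio: r(k) = \frac{1}{4} * (k-\frac{1}{2}) (k+\frac{5}{2}) / [(k+\frac{7}{5}) (k+1)] ; factor over Q: parameters, x = \frac{1}{4}, and C = \frac{3}{4}.


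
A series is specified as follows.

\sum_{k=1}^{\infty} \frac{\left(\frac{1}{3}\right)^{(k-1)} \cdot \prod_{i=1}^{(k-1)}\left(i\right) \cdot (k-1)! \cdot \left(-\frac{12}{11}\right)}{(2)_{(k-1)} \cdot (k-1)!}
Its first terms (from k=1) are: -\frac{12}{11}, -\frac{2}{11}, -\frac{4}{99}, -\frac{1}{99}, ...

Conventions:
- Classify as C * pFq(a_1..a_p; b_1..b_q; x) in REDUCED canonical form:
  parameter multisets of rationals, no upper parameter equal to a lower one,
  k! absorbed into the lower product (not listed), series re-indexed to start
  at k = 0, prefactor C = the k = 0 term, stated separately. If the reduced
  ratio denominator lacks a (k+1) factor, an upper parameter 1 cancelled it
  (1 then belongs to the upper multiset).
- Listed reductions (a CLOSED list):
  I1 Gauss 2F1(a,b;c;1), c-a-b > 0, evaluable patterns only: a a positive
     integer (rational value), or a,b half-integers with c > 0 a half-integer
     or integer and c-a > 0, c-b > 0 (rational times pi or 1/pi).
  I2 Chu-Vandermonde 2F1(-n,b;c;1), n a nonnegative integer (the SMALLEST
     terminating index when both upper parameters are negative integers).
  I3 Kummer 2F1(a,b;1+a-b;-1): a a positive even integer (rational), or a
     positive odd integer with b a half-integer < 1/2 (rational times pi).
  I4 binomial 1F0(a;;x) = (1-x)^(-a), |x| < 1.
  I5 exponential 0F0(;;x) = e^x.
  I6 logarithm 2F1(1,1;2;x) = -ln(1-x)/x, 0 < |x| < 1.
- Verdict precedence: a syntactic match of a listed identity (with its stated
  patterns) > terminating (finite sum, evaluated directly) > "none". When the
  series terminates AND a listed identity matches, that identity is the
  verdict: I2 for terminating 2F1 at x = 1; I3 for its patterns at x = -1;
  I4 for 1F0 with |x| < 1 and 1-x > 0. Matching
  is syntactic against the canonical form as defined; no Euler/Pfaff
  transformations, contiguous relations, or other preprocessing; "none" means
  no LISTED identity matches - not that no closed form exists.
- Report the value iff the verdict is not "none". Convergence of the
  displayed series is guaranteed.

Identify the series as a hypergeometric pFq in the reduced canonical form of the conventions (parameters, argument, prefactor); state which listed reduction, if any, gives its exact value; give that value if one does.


Canonical form: C = -\frac{12}{11} times 2F1 with upper {1, 1}, lower {2}, x = \frac{1}{3}. Verdict: the logarithmic series (I6) fires (the logarithm: parameters (1,1;2), x = \frac{1}{3}). Hence: \frac{36}{11} \cdot \ln\left(\frac{2}{3}\right).

The tell: from the first term -\frac{12}{11}: the running product (C = -12/11) telescopes to a rising factorial.
Term ratio: r(k) = \frac{1}{3} * (k+1) (k+1) / [(k+2) (k+1)] - rational; roots negated = parameters, x = \frac{1}{3}, C = -\frac{12}{11}.


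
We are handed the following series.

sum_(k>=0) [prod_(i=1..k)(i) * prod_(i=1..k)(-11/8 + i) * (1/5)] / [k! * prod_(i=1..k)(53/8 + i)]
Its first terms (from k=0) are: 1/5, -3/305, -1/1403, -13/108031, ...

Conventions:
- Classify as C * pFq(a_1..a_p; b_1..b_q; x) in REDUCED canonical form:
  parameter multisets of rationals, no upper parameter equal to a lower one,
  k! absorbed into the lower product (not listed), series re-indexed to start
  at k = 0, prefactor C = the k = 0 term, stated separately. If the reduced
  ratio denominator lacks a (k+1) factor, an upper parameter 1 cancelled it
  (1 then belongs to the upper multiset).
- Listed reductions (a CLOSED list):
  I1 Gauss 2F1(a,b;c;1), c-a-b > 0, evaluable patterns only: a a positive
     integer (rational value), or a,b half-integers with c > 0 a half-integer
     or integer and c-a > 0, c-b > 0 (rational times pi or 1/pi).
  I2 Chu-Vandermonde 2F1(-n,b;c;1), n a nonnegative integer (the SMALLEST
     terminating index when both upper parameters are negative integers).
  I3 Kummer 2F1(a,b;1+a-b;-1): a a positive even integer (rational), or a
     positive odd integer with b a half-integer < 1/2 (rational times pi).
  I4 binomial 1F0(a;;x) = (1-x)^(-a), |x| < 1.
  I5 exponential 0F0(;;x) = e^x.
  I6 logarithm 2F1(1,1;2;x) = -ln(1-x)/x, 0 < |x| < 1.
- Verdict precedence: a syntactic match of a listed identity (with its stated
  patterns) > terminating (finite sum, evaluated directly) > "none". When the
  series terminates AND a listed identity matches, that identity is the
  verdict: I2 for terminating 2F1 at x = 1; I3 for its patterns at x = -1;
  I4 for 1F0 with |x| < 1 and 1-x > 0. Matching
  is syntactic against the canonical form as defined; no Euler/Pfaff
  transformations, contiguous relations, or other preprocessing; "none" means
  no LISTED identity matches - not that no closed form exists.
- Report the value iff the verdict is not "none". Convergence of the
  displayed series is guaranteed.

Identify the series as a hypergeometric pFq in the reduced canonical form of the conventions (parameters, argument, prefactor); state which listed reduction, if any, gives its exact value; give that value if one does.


Key observation: t_0 = 1/5 here, and the running product (prefactor 1/5) telescopes to a rising factorial.
Adjacent-term ratio: r(k) = 1 * (k-3/8) (k+1) / [(k+61/8) (k+1)] - rational in k, leading ratio 1; with t_0 = 1/5, classification follows.

Canonical form: C = 1/5 times 2F1 with upper {-3/8, 1}, lower {61/8}, x = 1. Verdict: Gauss's theorem (I1) fires (x = 1: the Gamma ratio telescopes since c-a-b = 7 > 0 and a = 1 in Z>0). Its exact value is 53/280.


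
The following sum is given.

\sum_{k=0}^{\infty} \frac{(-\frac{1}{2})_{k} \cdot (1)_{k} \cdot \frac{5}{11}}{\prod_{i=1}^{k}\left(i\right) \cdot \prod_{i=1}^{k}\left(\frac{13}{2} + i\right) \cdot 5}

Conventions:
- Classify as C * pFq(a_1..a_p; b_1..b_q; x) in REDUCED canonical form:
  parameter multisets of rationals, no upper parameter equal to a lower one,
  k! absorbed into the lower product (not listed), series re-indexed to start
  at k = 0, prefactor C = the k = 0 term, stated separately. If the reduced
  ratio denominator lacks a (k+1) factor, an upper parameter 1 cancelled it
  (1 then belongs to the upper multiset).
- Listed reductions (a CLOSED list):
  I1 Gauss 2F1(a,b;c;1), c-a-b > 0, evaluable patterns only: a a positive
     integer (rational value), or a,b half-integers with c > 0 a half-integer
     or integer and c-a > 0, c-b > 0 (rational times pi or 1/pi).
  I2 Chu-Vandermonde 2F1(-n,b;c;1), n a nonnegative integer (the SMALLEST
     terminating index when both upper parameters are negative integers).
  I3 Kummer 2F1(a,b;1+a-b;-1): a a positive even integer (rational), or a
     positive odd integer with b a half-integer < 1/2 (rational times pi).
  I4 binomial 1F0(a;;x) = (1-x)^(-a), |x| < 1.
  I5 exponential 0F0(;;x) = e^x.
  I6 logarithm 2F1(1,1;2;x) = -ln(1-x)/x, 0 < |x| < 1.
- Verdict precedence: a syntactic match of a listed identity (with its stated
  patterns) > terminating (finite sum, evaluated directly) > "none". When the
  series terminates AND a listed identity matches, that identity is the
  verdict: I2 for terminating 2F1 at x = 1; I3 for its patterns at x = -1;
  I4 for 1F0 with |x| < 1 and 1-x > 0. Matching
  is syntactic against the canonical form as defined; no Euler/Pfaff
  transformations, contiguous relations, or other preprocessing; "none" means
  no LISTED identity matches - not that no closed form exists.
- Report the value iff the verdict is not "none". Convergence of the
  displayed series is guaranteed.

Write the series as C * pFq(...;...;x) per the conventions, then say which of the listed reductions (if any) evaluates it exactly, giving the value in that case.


First insight: from the first term \frac{1}{11}: the lower running product (prefactor 1/11) is a rising factorial.
Adjacent-term ratio: r(k) = 1 * (k-\frac{1}{2}) (k+1) / [(k+\frac{15}{2}) (k+1)] ; factor over Q: parameters, x = 1, and C = \frac{1}{11}.

The series (x = 1) is 2F1: upper {-\frac{1}{2}, 1}, lower {\frac{15}{2}}, prefactor \frac{1}{11}. Verdict: this is the Gauss summation I1 (x = 1: the Gamma ratio telescopes since c-a-b = 7 > 0 and a = 1 in Z>0). Its exact value is \frac{13}{154}.


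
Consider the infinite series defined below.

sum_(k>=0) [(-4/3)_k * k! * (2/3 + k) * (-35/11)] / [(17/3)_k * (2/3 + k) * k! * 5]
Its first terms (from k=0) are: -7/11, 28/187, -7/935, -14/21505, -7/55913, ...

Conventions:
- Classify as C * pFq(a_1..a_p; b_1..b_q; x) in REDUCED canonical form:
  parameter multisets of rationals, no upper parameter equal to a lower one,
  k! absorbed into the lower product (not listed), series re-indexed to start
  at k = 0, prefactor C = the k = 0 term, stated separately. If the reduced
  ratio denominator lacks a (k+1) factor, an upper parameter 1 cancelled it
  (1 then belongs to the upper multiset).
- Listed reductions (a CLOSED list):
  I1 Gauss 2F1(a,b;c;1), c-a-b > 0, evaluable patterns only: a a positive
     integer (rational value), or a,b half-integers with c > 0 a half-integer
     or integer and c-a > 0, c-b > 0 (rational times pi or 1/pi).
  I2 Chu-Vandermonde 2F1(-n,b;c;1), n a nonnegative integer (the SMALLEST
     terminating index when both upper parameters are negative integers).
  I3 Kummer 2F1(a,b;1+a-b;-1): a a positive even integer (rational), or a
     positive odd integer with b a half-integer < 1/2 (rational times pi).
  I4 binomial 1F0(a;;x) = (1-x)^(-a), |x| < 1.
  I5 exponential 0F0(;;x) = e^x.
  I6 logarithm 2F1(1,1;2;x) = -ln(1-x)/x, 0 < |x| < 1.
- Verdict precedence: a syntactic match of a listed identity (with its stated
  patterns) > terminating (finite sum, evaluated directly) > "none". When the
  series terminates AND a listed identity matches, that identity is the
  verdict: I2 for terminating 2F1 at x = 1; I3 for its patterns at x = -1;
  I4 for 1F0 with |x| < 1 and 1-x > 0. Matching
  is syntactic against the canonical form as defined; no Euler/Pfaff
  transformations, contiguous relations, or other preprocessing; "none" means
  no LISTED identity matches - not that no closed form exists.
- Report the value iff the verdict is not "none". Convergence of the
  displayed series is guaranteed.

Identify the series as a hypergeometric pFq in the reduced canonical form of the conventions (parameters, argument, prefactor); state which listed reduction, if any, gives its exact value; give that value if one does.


Classification (C = -7/11): 2F1 with upper {-4/3, 1}, lower {17/3}, argument x = 1. Verdict at x = 1: the Gauss summation I1 matches (x = 1: the Gamma ratio telescopes since c-a-b = 6 > 0 and a = 1 in Z>0). Its exact value is -49/99.

Structural cue: from the first term -7/11: striking the common factor k + 2/3 reduces the term (C = -7/11).
Consecutive-term ratio: r(k) = 1 * (k-4/3) (k+1) / [(k+17/3) (k+1)] - rational in k. x = 1; t_0 = -7/11; negate the roots.


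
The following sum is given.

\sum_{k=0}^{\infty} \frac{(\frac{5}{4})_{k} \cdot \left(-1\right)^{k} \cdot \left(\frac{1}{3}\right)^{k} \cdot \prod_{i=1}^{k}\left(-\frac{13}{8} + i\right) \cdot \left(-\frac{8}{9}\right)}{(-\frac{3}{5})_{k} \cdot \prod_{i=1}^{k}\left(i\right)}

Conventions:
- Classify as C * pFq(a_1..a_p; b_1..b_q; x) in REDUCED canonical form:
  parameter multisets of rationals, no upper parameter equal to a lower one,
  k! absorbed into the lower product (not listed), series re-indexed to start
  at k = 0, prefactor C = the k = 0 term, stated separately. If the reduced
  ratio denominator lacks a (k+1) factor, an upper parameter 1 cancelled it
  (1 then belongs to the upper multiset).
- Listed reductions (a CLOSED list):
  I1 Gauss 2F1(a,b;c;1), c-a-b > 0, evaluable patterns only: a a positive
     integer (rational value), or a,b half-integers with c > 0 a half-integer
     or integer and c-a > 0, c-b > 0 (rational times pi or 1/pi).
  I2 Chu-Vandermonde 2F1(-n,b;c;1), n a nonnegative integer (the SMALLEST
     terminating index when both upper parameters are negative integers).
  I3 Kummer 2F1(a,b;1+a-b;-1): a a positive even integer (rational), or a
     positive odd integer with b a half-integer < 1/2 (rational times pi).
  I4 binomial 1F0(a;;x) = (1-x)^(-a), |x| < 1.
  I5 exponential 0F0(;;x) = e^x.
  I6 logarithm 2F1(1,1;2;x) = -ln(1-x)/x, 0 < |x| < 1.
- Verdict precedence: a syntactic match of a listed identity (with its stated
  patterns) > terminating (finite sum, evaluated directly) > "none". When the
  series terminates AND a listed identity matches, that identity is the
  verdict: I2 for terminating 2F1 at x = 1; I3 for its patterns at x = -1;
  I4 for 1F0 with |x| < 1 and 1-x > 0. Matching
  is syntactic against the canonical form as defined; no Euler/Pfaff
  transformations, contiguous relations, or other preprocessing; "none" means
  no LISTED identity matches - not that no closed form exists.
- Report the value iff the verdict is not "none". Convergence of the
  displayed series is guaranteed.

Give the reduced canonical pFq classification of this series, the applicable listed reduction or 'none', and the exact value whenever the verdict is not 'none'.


Prefactor -\frac{8}{9}, argument -\frac{1}{3}: 2F1 with upper {-\frac{5}{8}, \frac{5}{4}} over lower {-\frac{3}{5}}. Verdict: none - at argument -\frac{1}{3} the multisets {-\frac{5}{8}, \frac{5}{4}} ; {-\frac{3}{5}} match no listed identity.

The tell: from the first term -\frac{8}{9}: the product of the first k integers (prefactor -8/9) is k!.
Consecutive-term ratio: r(k) = -\frac{1}{3} * (k-\frac{5}{8}) (k+\frac{5}{4}) / [(k-\frac{3}{5}) (k+1)] - rational in k. x = -\frac{1}{3}; t_0 = -\frac{8}{9}; negate the roots.


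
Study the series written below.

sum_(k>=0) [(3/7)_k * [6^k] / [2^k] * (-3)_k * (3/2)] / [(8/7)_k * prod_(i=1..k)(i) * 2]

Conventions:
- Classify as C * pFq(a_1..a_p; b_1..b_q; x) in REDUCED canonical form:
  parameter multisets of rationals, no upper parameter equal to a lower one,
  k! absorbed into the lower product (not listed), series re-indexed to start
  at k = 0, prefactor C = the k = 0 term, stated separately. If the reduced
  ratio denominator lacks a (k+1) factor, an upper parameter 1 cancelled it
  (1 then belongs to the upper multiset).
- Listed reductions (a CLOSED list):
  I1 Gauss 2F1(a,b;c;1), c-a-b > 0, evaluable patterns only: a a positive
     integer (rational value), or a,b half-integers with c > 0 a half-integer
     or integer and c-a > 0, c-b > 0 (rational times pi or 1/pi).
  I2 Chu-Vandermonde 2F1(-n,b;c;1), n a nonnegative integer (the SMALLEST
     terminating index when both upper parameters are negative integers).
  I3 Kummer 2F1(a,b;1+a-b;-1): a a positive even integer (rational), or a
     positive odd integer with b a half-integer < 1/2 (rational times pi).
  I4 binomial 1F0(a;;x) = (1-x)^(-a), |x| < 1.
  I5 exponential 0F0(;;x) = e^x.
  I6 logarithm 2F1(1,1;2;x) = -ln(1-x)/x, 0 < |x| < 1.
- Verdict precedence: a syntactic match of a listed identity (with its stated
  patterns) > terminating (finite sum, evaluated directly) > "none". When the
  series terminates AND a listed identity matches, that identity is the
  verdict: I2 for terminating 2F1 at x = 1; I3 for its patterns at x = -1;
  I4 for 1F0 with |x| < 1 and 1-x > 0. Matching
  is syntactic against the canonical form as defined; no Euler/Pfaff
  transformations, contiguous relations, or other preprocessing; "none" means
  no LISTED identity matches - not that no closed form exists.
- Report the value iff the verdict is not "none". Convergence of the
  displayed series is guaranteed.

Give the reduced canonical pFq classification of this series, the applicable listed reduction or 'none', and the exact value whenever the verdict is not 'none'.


x = 3 here; the reduced form reads 2F1, upper {-3, 3/7}, lower {8/7}, C = 3/4. Verdict: terminating - no listed pattern fits, but -3 in the upper list cuts the series at k = 3; direct evaluation. Value: -111/176.

The tell: from the first term 3/4: the two k-th powers (prefactor 3/4) combine into one argument.
Adjacent-term ratio: r(k) = 3 * (k-3) (k+3/7) / [(k+8/7) (k+1)] - rational in k, leading ratio 3; with t_0 = 3/4, classification follows.


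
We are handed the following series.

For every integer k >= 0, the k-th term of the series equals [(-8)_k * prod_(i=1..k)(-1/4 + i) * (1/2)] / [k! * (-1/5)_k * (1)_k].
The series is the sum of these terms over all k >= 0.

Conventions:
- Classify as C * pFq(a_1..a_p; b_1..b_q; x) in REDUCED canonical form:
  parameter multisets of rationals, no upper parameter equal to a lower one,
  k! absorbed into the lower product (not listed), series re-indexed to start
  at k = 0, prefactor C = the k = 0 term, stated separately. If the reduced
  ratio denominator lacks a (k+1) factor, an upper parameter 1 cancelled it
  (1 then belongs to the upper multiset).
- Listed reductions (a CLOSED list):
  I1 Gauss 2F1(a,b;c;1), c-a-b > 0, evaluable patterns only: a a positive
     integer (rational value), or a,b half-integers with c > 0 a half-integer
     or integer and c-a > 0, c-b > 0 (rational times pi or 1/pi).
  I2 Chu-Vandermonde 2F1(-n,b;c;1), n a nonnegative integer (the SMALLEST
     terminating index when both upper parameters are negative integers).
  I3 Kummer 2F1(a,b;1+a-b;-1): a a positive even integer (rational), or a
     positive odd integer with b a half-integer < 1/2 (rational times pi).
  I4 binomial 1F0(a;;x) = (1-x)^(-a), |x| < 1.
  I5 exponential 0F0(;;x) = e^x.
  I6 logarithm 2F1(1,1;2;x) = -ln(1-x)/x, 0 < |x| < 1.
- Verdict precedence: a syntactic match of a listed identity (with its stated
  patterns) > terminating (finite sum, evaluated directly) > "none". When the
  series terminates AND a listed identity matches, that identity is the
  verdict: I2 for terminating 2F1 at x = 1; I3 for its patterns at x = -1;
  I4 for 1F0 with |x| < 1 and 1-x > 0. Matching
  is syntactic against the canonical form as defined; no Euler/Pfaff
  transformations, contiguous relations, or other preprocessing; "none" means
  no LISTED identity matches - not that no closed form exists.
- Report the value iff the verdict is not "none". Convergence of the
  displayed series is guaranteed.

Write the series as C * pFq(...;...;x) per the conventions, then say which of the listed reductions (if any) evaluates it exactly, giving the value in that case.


At argument 1: a 2F2 with upper {-8, 3/4}, lower {-1/5, 1}, scaled by C = 1/2. Verdict: terminating at k = 8: the factor (-8)_k kills every later term; summing the 9 survivors is exact. Value: -697264142731537/200096083869696.

Structural cue: with t_0 = 1/2, the running product (C = 1/2, x = 1) telescopes to a rising factorial.
Step ratio: r(k) = 1 * (k-8) (k+3/4) / [(k-1/5) (k+1) (k+1)] - poly over poly, x = 1 from leading terms; C = 1/2 at k = 0.


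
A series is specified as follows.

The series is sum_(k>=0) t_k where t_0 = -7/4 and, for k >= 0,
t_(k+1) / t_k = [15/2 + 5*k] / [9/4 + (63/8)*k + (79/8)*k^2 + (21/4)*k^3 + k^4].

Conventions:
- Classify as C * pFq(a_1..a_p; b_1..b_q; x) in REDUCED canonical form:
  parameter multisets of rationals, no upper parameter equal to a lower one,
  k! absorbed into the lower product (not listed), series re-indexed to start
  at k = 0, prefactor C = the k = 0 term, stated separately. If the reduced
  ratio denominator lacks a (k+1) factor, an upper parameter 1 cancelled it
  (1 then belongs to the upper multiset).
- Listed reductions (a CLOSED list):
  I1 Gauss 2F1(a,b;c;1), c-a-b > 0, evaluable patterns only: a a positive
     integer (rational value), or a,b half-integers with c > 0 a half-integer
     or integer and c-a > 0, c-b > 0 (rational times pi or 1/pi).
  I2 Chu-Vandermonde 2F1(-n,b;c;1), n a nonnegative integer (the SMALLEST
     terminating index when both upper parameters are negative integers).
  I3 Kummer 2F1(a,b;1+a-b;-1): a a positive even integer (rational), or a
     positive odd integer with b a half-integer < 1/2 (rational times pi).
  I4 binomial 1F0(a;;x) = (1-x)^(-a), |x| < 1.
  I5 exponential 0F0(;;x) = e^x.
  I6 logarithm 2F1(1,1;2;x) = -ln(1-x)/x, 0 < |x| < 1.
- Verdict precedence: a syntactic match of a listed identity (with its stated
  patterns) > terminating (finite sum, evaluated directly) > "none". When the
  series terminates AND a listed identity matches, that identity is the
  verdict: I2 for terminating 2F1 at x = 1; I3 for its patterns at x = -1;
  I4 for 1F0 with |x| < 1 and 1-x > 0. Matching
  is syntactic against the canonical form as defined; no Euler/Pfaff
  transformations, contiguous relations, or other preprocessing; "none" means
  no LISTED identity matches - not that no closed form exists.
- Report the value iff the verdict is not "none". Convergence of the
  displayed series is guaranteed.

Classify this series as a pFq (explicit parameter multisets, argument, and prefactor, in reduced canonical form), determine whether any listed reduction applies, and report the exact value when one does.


The series (x = 5) is 0F2: upper {-}, lower {3/4, 2}, prefactor -7/4. Verdict: no listed reduction: x = 5 and upper {-} fail every I1-I6 pattern.

Key observation: from the first term -7/4: the ratio is unreduced: k + 3/2 divides both sides (C = -7/4, x = 5).
Step ratio: r(k) = 5 * 1 / [(k+3/4) (k+2) (k+1)] - rational in k. x = 5; t_0 = -7/4; negate the roots.


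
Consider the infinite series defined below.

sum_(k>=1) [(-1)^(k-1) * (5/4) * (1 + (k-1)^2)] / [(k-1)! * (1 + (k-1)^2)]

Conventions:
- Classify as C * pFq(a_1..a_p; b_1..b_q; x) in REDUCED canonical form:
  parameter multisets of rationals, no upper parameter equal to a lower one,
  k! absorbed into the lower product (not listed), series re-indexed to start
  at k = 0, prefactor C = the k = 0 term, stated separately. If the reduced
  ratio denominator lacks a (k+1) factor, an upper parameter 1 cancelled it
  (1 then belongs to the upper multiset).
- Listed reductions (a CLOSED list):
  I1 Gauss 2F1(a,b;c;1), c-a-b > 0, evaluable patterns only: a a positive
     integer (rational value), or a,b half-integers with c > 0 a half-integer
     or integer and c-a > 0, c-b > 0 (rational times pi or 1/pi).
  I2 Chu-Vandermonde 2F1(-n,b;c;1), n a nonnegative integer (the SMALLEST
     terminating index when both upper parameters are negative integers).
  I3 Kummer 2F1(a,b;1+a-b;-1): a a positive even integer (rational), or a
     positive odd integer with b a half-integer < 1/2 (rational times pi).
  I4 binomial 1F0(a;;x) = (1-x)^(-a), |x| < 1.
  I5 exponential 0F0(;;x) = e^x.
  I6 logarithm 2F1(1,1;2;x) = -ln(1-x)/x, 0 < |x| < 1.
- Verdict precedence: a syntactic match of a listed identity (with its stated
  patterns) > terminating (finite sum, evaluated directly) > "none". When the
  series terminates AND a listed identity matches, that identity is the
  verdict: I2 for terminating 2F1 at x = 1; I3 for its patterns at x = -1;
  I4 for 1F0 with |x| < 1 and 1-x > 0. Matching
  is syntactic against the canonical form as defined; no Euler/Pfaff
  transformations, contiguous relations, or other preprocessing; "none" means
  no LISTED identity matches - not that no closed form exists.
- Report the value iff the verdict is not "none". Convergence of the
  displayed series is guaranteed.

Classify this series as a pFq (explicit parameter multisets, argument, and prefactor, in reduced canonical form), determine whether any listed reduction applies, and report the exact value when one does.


This is 5/4 * 0F0(-; -; -1) in reduced canonical form. Verdict: the I5 exponential reduction matches (the 0F0 exponential series at x = -1). Hence: (5/4) * e^(-1).

Structural cue: t_0 being 5/4, striking the common factor k^2 + 1 reduces the term (prefactor 5/4).
Consecutive-term ratio: r(k) = (-1) * 1 / [(k+1)] ; factor over Q: parameters, x = (-1), and C = 5/4.


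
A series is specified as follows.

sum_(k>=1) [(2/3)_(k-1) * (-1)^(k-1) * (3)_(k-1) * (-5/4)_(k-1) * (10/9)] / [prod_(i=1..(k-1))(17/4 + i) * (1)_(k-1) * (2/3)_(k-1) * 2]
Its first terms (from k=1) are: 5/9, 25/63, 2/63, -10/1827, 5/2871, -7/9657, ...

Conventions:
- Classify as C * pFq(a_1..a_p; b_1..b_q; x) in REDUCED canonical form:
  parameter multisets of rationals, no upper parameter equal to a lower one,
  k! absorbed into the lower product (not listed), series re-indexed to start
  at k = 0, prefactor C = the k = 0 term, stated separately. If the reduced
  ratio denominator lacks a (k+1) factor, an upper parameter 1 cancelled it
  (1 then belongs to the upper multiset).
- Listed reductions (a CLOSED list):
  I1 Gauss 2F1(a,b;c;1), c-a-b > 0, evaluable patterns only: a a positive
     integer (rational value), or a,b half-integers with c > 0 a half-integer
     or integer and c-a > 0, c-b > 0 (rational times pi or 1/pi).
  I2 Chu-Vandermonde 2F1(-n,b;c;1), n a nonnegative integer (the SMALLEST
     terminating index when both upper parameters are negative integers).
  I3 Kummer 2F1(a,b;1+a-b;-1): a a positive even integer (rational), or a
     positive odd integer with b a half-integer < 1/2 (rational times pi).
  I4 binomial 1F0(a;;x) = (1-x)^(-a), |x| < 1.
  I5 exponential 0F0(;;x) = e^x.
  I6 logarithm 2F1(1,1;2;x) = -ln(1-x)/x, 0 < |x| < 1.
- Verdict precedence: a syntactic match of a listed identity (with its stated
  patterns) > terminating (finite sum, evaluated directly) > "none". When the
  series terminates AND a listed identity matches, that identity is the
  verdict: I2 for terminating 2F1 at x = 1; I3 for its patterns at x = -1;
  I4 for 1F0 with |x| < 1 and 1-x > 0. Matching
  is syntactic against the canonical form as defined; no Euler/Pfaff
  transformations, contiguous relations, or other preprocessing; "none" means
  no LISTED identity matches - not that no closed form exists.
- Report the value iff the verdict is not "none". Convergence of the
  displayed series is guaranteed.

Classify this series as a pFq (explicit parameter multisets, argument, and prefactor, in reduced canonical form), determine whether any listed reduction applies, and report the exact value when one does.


Prefactor 5/9, argument -1: 2F1 with upper {-5/4, 3} over lower {21/4}. Verdict: none. A 2F1 with upper {-5/4, 3} fits none of I1-I6 at x = -1; the sum runs forever.

Key step: t_0 = 5/9 here, and the constant factors (prefactor 5/9) combine into one prefactor.
Term ratio: r(k) = (-1) * (k-5/4) (k+3) / [(k+21/4) (k+1)] ; factor over Q: parameters, x = (-1), and C = 5/9.


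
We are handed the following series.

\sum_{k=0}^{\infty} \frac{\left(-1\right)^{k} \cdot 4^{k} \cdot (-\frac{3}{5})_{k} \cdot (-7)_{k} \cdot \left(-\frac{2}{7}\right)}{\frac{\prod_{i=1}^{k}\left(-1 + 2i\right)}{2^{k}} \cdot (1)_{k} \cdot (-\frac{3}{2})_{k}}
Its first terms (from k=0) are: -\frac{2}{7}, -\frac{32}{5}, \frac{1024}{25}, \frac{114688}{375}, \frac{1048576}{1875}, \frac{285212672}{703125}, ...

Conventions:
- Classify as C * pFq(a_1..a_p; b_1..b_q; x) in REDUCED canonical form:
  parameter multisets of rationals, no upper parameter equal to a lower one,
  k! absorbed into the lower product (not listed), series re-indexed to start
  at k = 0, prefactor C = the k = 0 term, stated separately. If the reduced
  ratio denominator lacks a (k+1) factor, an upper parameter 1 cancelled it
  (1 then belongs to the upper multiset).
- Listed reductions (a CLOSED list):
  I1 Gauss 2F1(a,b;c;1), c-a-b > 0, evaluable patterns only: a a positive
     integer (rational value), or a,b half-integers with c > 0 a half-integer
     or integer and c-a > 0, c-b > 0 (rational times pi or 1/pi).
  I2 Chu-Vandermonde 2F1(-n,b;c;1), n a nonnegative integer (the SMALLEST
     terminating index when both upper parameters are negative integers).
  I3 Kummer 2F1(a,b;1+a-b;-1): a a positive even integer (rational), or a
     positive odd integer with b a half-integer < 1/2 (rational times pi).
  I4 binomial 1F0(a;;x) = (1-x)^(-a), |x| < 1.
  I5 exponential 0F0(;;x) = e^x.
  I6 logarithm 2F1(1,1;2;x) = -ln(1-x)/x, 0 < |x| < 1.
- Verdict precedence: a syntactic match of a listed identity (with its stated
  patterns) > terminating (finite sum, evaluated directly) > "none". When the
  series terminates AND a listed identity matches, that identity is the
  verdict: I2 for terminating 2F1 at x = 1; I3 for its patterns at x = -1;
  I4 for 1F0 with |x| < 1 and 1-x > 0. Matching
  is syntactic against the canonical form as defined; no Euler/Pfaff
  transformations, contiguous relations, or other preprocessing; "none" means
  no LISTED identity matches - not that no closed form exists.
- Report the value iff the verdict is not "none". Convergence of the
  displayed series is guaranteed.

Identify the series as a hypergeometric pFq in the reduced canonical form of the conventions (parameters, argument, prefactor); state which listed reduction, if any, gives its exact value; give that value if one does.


The series (x = -4) is 2F2: upper {-7, -\frac{3}{5}}, lower {-\frac{3}{2}, \frac{1}{2}}, prefactor -\frac{2}{7}. Verdict: terminating - upper parameter -7 makes this a finite sum (last index 7), evaluated exactly. Its exact value is \frac{48427583817062}{33591796875}.

The tell: x = -4 and the (-1)^k factor (C = -2/7) folds into the argument's sign.
Step ratio: r(k) = -4 * (k-7) (k-\frac{3}{5}) / [(k-\frac{3}{2}) (k+\frac{1}{2}) (k+1)] - rational in k, leading ratio -4; with t_0 = -\frac{2}{7}, classification follows.
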